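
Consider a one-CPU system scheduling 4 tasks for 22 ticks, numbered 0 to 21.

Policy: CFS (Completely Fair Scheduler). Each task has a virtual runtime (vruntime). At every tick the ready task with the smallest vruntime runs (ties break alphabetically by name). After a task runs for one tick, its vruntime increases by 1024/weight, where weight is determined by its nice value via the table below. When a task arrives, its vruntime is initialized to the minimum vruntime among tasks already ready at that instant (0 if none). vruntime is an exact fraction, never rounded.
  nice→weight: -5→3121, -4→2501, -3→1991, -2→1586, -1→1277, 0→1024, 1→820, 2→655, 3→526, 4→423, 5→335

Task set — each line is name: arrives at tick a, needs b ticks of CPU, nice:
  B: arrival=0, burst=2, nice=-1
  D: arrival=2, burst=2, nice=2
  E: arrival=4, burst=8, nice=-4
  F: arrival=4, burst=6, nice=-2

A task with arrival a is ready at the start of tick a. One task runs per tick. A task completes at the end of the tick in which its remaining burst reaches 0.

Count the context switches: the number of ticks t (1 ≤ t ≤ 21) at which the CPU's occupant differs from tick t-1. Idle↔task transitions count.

context switches = 14

t=0: vr[B=0] → run B
t=1: vr[B=1024/1277] → run B
t=2: vr[D=0] → run D
t=3: vr[D=1024/655] → run D
t=4: vr[E=0 F=0] → run E
t=5: vr[E=1024/2501 F=0] → run F
t=6: vr[E=1024/2501 F=512/793] → run E
t=7: vr[E=2048/2501 F=512/793] → run F
t=8: vr[E=2048/2501 F=1024/793] → run E
t=9: vr[E=3072/2501 F=1024/793] → run E
t=10: vr[E=4096/2501 F=1024/793] → run F
t=11: vr[E=4096/2501 F=1536/793] → run E
t=12: vr[E=5120/2501 F=1536/793] → run F
t=13: vr[E=5120/2501 F=2048/793] → run E
t=14: vr[E=6144/2501 F=2048/793] → run E
t=15: vr[E=7168/2501 F=2048/793] → run F
t=16: vr[E=7168/2501 F=2560/793] → run E
t=17: vr[F=2560/793] → run F
t=18: (idle)
t=19: (idle)
t=20: (idle)
t=21: (idle)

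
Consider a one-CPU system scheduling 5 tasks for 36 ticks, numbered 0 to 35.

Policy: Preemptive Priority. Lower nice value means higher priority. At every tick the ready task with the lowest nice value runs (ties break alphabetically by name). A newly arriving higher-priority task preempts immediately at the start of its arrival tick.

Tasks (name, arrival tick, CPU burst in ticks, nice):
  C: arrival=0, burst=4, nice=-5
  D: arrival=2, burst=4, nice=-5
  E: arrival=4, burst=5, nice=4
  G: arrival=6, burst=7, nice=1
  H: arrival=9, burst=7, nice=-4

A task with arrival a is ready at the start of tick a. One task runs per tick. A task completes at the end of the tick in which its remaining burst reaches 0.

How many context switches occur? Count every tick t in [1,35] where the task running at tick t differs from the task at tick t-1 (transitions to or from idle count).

context switches = 6

t=0: ready={C} → run C
t=1: ready={C} → run C
t=2: ready={C,D} → run C
t=3: ready={C,D} → run C
t=4: ready={D,E} → run D
t=5: ready={D,E} → run D
t=6: ready={D,E,G} → run D
t=7: ready={D,E,G} → run D
t=8: ready={E,G} → run G
t=9: ready={E,G,H} → run H
t=10: ready={E,G,H} → run H
t=11: ready={E,G,H} → run H
t=12: ready={E,G,H} → run H
t=13: ready={E,G,H} → run H
t=14: ready={E,G,H} → run H
t=15: ready={E,G,H} → run H
t=16: ready={E,G} → run G
t=17: ready={E,G} → run G
t=18: ready={E,G} → run G
t=19: ready={E,G} → run G
t=20: ready={E,G} → run G
t=21: ready={E,G} → run G
t=22: ready={E} → run E
t=23: ready={E} → run E
t=24: ready={E} → run E
t=25: ready={E} → run E
t=26: ready={E} → run E
t=27: (idle)
t=28: (idle)
t=29: (idle)
t=30: (idle)
t=31: (idle)
t=32: (idle)
t=33: (idle)
t=34: (idle)
t=35: (idle)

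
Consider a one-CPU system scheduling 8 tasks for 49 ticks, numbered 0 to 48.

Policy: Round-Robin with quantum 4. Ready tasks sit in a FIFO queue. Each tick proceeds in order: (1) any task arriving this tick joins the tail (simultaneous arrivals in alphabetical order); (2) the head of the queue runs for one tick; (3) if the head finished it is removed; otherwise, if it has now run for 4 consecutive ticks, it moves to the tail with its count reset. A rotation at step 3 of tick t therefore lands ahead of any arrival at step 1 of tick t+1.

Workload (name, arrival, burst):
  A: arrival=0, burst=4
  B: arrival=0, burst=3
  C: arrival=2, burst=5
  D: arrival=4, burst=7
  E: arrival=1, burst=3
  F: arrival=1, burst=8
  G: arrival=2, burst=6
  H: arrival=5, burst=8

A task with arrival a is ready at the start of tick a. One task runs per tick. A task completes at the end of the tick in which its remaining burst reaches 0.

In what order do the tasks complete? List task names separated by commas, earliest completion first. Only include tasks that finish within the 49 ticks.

t=0: queue=[A,B] q_used=0 → run A
t=1: queue=[A,B,E,F] q_used=1 → run A
t=2: queue=[A,B,E,F,C,G] q_used=2 → run A
t=3: queue=[A,B,E,F,C,G] q_used=3 → run A
t=4: queue=[B,E,F,C,G,D] q_used=0 → run B
t=5: queue=[B,E,F,C,G,D,H] q_used=1 → run B
t=6: queue=[B,E,F,C,G,D,H] q_used=2 → run B
t=7: queue=[E,F,C,G,D,H] q_used=0 → run E
t=8: queue=[E,F,C,G,D,H] q_used=1 → run E
t=9: queue=[E,F,C,G,D,H] q_used=2 → run E
t=10: queue=[F,C,G,D,H] q_used=0 → run F
t=11: queue=[F,C,G,D,H] q_used=1 → run F
t=12: queue=[F,C,G,D,H] q_used=2 → run F
t=13: queue=[F,C,G,D,H] q_used=3 → run F
t=14: queue=[C,G,D,H,F] q_used=0 → run C
t=15: queue=[C,G,D,H,F] q_used=1 → run C
t=16: queue=[C,G,D,H,F] q_used=2 → run C
t=17: queue=[C,G,D,H,F] q_used=3 → run C
t=18: queue=[G,D,H,F,C] q_used=0 → run G
t=19: queue=[G,D,H,F,C] q_used=1 → run G
t=20: queue=[G,D,H,F,C] q_used=2 → run G
t=21: queue=[G,D,H,F,C] q_used=3 → run G
t=22: queue=[D,H,F,C,G] q_used=0 → run D
t=23: queue=[D,H,F,C,G] q_used=1 → run D
t=24: queue=[D,H,F,C,G] q_used=2 → run D
t=25: queue=[D,H,F,C,G] q_used=3 → run D
t=26: queue=[H,F,C,G,D] q_used=0 → run H
t=27: queue=[H,F,C,G,D] q_used=1 → run H
t=28: queue=[H,F,C,G,D] q_used=2 → run H
t=29: queue=[H,F,C,G,D] q_used=3 → run H
t=30: queue=[F,C,G,D,H] q_used=0 → run F
t=31: queue=[F,C,G,D,H] q_used=1 → run F
t=32: queue=[F,C,G,D,H] q_used=2 → run F
t=33: queue=[F,C,G,D,H] q_used=3 → run F
t=34: queue=[C,G,D,H] q_used=0 → run C
t=35: queue=[G,D,H] q_used=0 → run G
t=36: queue=[G,D,H] q_used=1 → run G
t=37: queue=[D,H] q_used=0 → run D
t=38: queue=[D,H] q_used=1 → run D
t=39: queue=[D,H] q_used=2 → run D
t=40: queue=[H] q_used=0 → run H
t=41: queue=[H] q_used=1 → run H
t=42: queue=[H] q_used=2 → run H
t=43: queue=[H] q_used=3 → run H
t=44: (idle)
t=45: (idle)
t=46: (idle)
t=47: (idle)
t=48: (idle)

completion order = A, B, E, F, C, G, D, H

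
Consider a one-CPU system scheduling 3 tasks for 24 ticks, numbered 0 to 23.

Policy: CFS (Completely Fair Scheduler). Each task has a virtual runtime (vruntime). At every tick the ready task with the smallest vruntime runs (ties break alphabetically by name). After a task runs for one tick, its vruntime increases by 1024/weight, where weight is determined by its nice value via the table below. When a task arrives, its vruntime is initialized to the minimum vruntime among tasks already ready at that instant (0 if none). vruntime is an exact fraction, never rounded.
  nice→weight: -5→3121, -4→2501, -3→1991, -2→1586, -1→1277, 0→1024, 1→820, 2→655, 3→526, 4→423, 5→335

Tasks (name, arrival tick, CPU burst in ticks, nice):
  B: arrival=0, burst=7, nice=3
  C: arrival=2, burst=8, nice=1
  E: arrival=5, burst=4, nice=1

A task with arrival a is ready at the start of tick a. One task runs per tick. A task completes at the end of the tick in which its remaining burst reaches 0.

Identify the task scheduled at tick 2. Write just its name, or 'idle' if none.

t=0: vr[B=0] → run B
t=1: vr[B=512/263] → run B
t=2: vr[B=1024/263 C=1024/263] → run B
t=3: vr[B=1536/263 C=1024/263] → run C
t=4: vr[B=1536/263 C=277248/53915] → run C
t=5: vr[B=1536/263 C=344576/53915 E=1536/263] → run B
t=6: vr[B=2048/263 C=344576/53915 E=1536/263] → run E
t=7: vr[B=2048/263 C=344576/53915 E=382208/53915] → run C
t=8: vr[B=2048/263 C=411904/53915 E=382208/53915] → run E
t=9: vr[B=2048/263 C=411904/53915 E=449536/53915] → run C
t=10: vr[B=2048/263 C=479232/53915 E=449536/53915] → run B
t=11: vr[B=2560/263 C=479232/53915 E=449536/53915] → run E
t=12: vr[B=2560/263 C=479232/53915 E=516864/53915] → run C
t=13: vr[B=2560/263 C=109312/10783 E=516864/53915] → run E
t=14: vr[B=2560/263 C=109312/10783] → run B
t=15: vr[B=3072/263 C=109312/10783] → run C
t=16: vr[B=3072/263 C=613888/53915] → run C
t=17: vr[B=3072/263 C=681216/53915] → run B
t=18: vr[C=681216/53915] → run C
t=19: (idle)
t=20: (idle)
t=21: (idle)
t=22: (idle)
t=23: (idle)

running at tick 2 = B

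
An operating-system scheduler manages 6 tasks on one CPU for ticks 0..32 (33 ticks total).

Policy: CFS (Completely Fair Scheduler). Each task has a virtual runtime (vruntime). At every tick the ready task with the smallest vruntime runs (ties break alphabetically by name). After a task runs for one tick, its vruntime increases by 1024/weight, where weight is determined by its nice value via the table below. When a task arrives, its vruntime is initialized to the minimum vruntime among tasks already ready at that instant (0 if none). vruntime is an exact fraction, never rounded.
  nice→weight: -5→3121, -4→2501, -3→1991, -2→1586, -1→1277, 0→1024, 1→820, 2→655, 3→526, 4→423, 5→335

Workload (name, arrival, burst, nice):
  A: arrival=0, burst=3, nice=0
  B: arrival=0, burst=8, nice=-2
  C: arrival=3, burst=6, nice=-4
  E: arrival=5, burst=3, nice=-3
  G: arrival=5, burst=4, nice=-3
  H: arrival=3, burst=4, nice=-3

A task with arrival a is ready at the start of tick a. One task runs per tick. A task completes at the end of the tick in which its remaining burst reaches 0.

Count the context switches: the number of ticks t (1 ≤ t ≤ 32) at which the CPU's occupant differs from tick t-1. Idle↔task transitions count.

context switches = 24

t=0: vr[A=0 B=0] → run A
t=1: vr[A=1 B=0] → run B
t=2: vr[A=1 B=512/793] → run B
t=3: vr[A=1 B=1024/793 C=1 H=1] → run A
t=4: vr[A=2 B=1024/793 C=1 H=1] → run C
t=5: vr[A=2 B=1024/793 C=3525/2501 E=1 G=1 H=1] → run E
t=6: vr[A=2 B=1024/793 C=3525/2501 E=3015/1991 G=1 H=1] → run G
t=7: vr[A=2 B=1024/793 C=3525/2501 E=3015/1991 G=3015/1991 H=1] → run H
t=8: vr[A=2 B=1024/793 C=3525/2501 E=3015/1991 G=3015/1991 H=3015/1991] → run B
t=9: vr[A=2 B=1536/793 C=3525/2501 E=3015/1991 G=3015/1991 H=3015/1991] → run C
t=10: vr[A=2 B=1536/793 C=4549/2501 E=3015/1991 G=3015/1991 H=3015/1991] → run E
t=11: vr[A=2 B=1536/793 C=4549/2501 E=4039/1991 G=3015/1991 H=3015/1991] → run G
t=12: vr[A=2 B=1536/793 C=4549/2501 E=4039/1991 G=4039/1991 H=3015/1991] → run H
t=13: vr[A=2 B=1536/793 C=4549/2501 E=4039/1991 G=4039/1991 H=4039/1991] → run C
t=14: vr[A=2 B=1536/793 C=5573/2501 E=4039/1991 G=4039/1991 H=4039/1991] → run B
t=15: vr[A=2 B=2048/793 C=5573/2501 E=4039/1991 G=4039/1991 H=4039/1991] → run A
t=16: vr[B=2048/793 C=5573/2501 E=4039/1991 G=4039/1991 H=4039/1991] → run E
t=17: vr[B=2048/793 C=5573/2501 G=4039/1991 H=4039/1991] → run G
t=18: vr[B=2048/793 C=5573/2501 G=5063/1991 H=4039/1991] → run H
t=19: vr[B=2048/793 C=5573/2501 G=5063/1991 H=5063/1991] → run C
t=20: vr[B=2048/793 C=6597/2501 G=5063/1991 H=5063/1991] → run G
t=21: vr[B=2048/793 C=6597/2501 H=5063/1991] → run H
t=22: vr[B=2048/793 C=6597/2501] → run B
t=23: vr[B=2560/793 C=6597/2501] → run C
t=24: vr[B=2560/793 C=7621/2501] → run C
t=25: vr[B=2560/793] → run B
t=26: vr[B=3072/793] → run B
t=27: vr[B=3584/793] → run B
t=28: (idle)
t=29: (idle)
t=30: (idle)
t=31: (idle)
t=32: (idle)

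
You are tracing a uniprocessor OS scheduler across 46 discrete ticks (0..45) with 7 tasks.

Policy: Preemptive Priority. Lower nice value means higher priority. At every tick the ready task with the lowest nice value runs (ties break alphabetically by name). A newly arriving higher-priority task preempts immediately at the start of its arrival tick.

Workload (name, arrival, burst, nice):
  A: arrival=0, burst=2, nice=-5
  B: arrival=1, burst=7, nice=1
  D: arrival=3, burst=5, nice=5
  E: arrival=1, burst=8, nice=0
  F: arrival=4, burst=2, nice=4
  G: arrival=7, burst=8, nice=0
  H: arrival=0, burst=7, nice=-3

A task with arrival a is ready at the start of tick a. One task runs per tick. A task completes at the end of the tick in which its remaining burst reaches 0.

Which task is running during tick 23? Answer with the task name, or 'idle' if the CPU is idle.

t=0: ready={A,H} → run A
t=1: ready={A,B,E,H} → run A
t=2: ready={B,E,H} → run H
t=3: ready={B,D,E,H} → run H
t=4: ready={B,D,E,F,H} → run H
t=5: ready={B,D,E,F,H} → run H
t=6: ready={B,D,E,F,H} → run H
t=7: ready={B,D,E,F,G,H} → run H
t=8: ready={B,D,E,F,G,H} → run H
t=9: ready={B,D,E,F,G} → run E
t=10: ready={B,D,E,F,G} → run E
t=11: ready={B,D,E,F,G} → run E
t=12: ready={B,D,E,F,G} → run E
t=13: ready={B,D,E,F,G} → run E
t=14: ready={B,D,E,F,G} → run E
t=15: ready={B,D,E,F,G} → run E
t=16: ready={B,D,E,F,G} → run E
t=17: ready={B,D,F,G} → run G
t=18: ready={B,D,F,G} → run G
t=19: ready={B,D,F,G} → run G
t=20: ready={B,D,F,G} → run G
t=21: ready={B,D,F,G} → run G
t=22: ready={B,D,F,G} → run G
t=23: ready={B,D,F,G} → run G
t=24: ready={B,D,F,G} → run G
t=25: ready={B,D,F} → run B
t=26: ready={B,D,F} → run B
t=27: ready={B,D,F} → run B
t=28: ready={B,D,F} → run B
t=29: ready={B,D,F} → run B
t=30: ready={B,D,F} → run B
t=31: ready={B,D,F} → run B
t=32: ready={D,F} → run F
t=33: ready={D,F} → run F
t=34: ready={D} → run D
t=35: ready={D} → run D
t=36: ready={D} → run D
t=37: ready={D} → run D
t=38: ready={D} → run D
t=39: (idle)
t=40: (idle)
t=41: (idle)
t=42: (idle)
t=43: (idle)
t=44: (idle)
t=45: (idle)

running at tick 23 = G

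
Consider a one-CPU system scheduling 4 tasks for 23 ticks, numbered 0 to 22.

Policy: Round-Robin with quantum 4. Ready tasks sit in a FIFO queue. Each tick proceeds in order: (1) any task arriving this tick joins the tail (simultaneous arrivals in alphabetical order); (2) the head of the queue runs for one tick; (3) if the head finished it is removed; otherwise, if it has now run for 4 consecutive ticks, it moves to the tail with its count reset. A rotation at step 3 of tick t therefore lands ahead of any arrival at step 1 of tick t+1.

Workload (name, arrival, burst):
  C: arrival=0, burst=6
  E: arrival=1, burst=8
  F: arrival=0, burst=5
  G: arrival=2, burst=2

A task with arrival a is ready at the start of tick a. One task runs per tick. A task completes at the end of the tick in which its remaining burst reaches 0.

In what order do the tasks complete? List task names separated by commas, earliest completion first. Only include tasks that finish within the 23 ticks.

t=0: queue=[C,F] q_used=0 → run C
t=1: queue=[C,F,E] q_used=1 → run C
t=2: queue=[C,F,E,G] q_used=2 → run C
t=3: queue=[C,F,E,G] q_used=3 → run C
t=4: queue=[F,E,G,C] q_used=0 → run F
t=5: queue=[F,E,G,C] q_used=1 → run F
t=6: queue=[F,E,G,C] q_used=2 → run F
t=7: queue=[F,E,G,C] q_used=3 → run F
t=8: queue=[E,G,C,F] q_used=0 → run E
t=9: queue=[E,G,C,F] q_used=1 → run E
t=10: queue=[E,G,C,F] q_used=2 → run E
t=11: queue=[E,G,C,F] q_used=3 → run E
t=12: queue=[G,C,F,E] q_used=0 → run G
t=13: queue=[G,C,F,E] q_used=1 → run G
t=14: queue=[C,F,E] q_used=0 → run C
t=15: queue=[C,F,E] q_used=1 → run C
t=16: queue=[F,E] q_used=0 → run F
t=17: queue=[E] q_used=0 → run E
t=18: queue=[E] q_used=1 → run E
t=19: queue=[E] q_used=2 → run E
t=20: queue=[E] q_used=3 → run E
t=21: (idle)
t=22: (idle)

completion order = G, C, F, E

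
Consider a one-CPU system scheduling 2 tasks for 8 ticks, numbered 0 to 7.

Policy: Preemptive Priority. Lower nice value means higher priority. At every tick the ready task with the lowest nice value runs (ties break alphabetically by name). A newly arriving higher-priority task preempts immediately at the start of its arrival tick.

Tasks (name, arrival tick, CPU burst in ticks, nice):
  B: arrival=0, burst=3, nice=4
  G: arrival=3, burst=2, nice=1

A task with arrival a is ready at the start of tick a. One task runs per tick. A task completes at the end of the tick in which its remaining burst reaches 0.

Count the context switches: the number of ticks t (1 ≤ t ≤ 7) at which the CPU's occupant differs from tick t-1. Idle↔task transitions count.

t=0: ready={B} → run B
t=1: ready={B} → run B
t=2: ready={B} → run B
t=3: ready={G} → run G
t=4: ready={G} → run G
t=5: (idle)
t=6: (idle)
t=7: (idle)

context switches = 2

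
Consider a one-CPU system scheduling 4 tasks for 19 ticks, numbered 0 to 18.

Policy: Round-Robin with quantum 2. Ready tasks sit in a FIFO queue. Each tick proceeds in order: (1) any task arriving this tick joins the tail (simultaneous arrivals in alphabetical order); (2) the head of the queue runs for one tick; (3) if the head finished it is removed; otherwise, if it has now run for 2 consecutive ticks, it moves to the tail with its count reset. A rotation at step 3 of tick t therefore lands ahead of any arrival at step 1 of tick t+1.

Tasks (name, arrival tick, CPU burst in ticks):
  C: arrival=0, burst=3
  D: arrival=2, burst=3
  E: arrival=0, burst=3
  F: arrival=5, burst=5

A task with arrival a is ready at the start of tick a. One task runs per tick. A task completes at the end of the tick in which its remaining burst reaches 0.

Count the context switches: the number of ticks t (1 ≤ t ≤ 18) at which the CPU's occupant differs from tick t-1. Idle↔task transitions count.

context switches = 8

t=0: queue=[C,E] q_used=0 → run C
t=1: queue=[C,E] q_used=1 → run C
t=2: queue=[E,C,D] q_used=0 → run E
t=3: queue=[E,C,D] q_used=1 → run E
t=4: queue=[C,D,E] q_used=0 → run C
t=5: queue=[D,E,F] q_used=0 → run D
t=6: queue=[D,E,F] q_used=1 → run D
t=7: queue=[E,F,D] q_used=0 → run E
t=8: queue=[F,D] q_used=0 → run F
t=9: queue=[F,D] q_used=1 → run F
t=10: queue=[D,F] q_used=0 → run D
t=11: queue=[F] q_used=0 → run F
t=12: queue=[F] q_used=1 → run F
t=13: queue=[F] q_used=0 → run F
t=14: (idle)
t=15: (idle)
t=16: (idle)
t=17: (idle)
t=18: (idle)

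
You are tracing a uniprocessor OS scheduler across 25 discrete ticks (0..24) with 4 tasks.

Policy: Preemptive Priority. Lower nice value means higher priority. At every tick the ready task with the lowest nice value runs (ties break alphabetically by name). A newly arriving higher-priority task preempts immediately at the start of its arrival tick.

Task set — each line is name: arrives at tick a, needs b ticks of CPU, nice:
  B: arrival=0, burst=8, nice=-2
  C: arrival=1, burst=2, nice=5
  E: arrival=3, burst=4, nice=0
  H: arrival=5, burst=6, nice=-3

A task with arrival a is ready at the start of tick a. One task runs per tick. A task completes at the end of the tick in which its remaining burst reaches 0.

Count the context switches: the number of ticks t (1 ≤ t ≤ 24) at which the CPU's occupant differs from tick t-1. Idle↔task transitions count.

t=0: ready={B} → run B
t=1: ready={B,C} → run B
t=2: ready={B,C} → run B
t=3: ready={B,C,E} → run B
t=4: ready={B,C,E} → run B
t=5: ready={B,C,E,H} → run H
t=6: ready={B,C,E,H} → run H
t=7: ready={B,C,E,H} → run H
t=8: ready={B,C,E,H} → run H
t=9: ready={B,C,E,H} → run H
t=10: ready={B,C,E,H} → run H
t=11: ready={B,C,E} → run B
t=12: ready={B,C,E} → run B
t=13: ready={B,C,E} → run B
t=14: ready={C,E} → run E
t=15: ready={C,E} → run E
t=16: ready={C,E} → run E
t=17: ready={C,E} → run E
t=18: ready={C} → run C
t=19: ready={C} → run C
t=20: (idle)
t=21: (idle)
t=22: (idle)
t=23: (idle)
t=24: (idle)

context switches = 5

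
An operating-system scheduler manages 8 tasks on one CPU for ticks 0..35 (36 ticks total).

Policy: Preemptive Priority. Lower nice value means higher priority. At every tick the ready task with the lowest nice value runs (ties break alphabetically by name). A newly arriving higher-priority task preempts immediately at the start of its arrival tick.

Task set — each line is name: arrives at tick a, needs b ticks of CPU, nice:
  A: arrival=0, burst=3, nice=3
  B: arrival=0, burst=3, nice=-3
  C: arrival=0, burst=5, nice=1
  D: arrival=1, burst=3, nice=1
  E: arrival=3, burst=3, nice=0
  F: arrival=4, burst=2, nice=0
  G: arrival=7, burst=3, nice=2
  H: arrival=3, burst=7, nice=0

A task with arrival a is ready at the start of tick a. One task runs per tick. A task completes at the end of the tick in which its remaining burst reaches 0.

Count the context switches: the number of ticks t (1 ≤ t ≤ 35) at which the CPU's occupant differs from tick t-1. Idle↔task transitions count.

t=0: ready={A,B,C} → run B
t=1: ready={A,B,C,D} → run B
t=2: ready={A,B,C,D} → run B
t=3: ready={A,C,D,E,H} → run E
t=4: ready={A,C,D,E,F,H} → run E
t=5: ready={A,C,D,E,F,H} → run E
t=6: ready={A,C,D,F,H} → run F
t=7: ready={A,C,D,F,G,H} → run F
t=8: ready={A,C,D,G,H} → run H
t=9: ready={A,C,D,G,H} → run H
t=10: ready={A,C,D,G,H} → run H
t=11: ready={A,C,D,G,H} → run H
t=12: ready={A,C,D,G,H} → run H
t=13: ready={A,C,D,G,H} → run H
t=14: ready={A,C,D,G,H} → run H
t=15: ready={A,C,D,G} → run C
t=16: ready={A,C,D,G} → run C
t=17: ready={A,C,D,G} → run C
t=18: ready={A,C,D,G} → run C
t=19: ready={A,C,D,G} → run C
t=20: ready={A,D,G} → run D
t=21: ready={A,D,G} → run D
t=22: ready={A,D,G} → run D
t=23: ready={A,G} → run G
t=24: ready={A,G} → run G
t=25: ready={A,G} → run G
t=26: ready={A} → run A
t=27: ready={A} → run A
t=28: ready={A} → run A
t=29: (idle)
t=30: (idle)
t=31: (idle)
t=32: (idle)
t=33: (idle)
t=34: (idle)
t=35: (idle)

context switches = 8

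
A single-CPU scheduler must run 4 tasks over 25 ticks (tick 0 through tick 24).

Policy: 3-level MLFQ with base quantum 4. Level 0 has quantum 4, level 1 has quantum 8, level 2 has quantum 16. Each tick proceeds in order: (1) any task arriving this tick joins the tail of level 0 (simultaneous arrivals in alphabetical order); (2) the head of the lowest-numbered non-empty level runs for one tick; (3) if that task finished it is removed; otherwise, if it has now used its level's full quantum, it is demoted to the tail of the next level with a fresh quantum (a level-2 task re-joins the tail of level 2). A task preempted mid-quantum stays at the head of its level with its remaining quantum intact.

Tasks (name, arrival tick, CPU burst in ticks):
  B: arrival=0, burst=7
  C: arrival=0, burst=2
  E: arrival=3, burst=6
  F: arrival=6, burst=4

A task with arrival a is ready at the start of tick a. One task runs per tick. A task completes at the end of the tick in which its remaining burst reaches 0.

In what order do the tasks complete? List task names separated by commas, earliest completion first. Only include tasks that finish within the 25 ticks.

t=0: L0/L1/L2 = BC/-/- → run B
t=1: L0/L1/L2 = BC/-/- → run B
t=2: L0/L1/L2 = BC/-/- → run B
t=3: L0/L1/L2 = BCE/-/- → run B
t=4: L0/L1/L2 = CE/B/- → run C
t=5: L0/L1/L2 = CE/B/- → run C
t=6: L0/L1/L2 = EF/B/- → run E
t=7: L0/L1/L2 = EF/B/- → run E
t=8: L0/L1/L2 = EF/B/- → run E
t=9: L0/L1/L2 = EF/B/- → run E
t=10: L0/L1/L2 = F/BE/- → run F
t=11: L0/L1/L2 = F/BE/- → run F
t=12: L0/L1/L2 = F/BE/- → run F
t=13: L0/L1/L2 = F/BE/- → run F
t=14: L0/L1/L2 = -/BE/- → run B
t=15: L0/L1/L2 = -/BE/- → run B
t=16: L0/L1/L2 = -/BE/- → run B
t=17: L0/L1/L2 = -/E/- → run E
t=18: L0/L1/L2 = -/E/- → run E
t=19: (idle)
t=20: (idle)
t=21: (idle)
t=22: (idle)
t=23: (idle)
t=24: (idle)

completion order = C, F, B, E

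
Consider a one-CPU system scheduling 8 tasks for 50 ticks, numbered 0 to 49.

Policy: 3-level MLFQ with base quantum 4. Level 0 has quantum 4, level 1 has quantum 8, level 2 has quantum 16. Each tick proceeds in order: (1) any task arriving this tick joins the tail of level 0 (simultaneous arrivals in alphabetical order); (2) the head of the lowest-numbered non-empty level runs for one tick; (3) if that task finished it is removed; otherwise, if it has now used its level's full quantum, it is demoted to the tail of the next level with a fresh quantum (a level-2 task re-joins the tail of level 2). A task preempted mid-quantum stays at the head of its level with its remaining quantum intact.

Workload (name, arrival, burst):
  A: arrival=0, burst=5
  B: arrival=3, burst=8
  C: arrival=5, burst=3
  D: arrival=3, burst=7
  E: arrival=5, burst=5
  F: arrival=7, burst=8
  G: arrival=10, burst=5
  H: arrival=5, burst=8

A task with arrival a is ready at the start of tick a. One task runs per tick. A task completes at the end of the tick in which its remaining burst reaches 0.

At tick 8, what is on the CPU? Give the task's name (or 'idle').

t=0: L0/L1/L2 = A/-/- → run A
t=1: L0/L1/L2 = A/-/- → run A
t=2: L0/L1/L2 = A/-/- → run A
t=3: L0/L1/L2 = ABD/-/- → run A
t=4: L0/L1/L2 = BD/A/- → run B
t=5: L0/L1/L2 = BDCEH/A/- → run B
t=6: L0/L1/L2 = BDCEH/A/- → run B
t=7: L0/L1/L2 = BDCEHF/A/- → run B
t=8: L0/L1/L2 = DCEHF/AB/- → run D
t=9: L0/L1/L2 = DCEHF/AB/- → run D
t=10: L0/L1/L2 = DCEHFG/AB/- → run D
t=11: L0/L1/L2 = DCEHFG/AB/- → run D
t=12: L0/L1/L2 = CEHFG/ABD/- → run C
t=13: L0/L1/L2 = CEHFG/ABD/- → run C
t=14: L0/L1/L2 = CEHFG/ABD/- → run C
t=15: L0/L1/L2 = EHFG/ABD/- → run E
t=16: L0/L1/L2 = EHFG/ABD/- → run E
t=17: L0/L1/L2 = EHFG/ABD/- → run E
t=18: L0/L1/L2 = EHFG/ABD/- → run E
t=19: L0/L1/L2 = HFG/ABDE/- → run H
t=20: L0/L1/L2 = HFG/ABDE/- → run H
t=21: L0/L1/L2 = HFG/ABDE/- → run H
t=22: L0/L1/L2 = HFG/ABDE/- → run H
t=23: L0/L1/L2 = FG/ABDEH/- → run F
t=24: L0/L1/L2 = FG/ABDEH/- → run F
t=25: L0/L1/L2 = FG/ABDEH/- → run F
t=26: L0/L1/L2 = FG/ABDEH/- → run F
t=27: L0/L1/L2 = G/ABDEHF/- → run G
t=28: L0/L1/L2 = G/ABDEHF/- → run G
t=29: L0/L1/L2 = G/ABDEHF/- → run G
t=30: L0/L1/L2 = G/ABDEHF/- → run G
t=31: L0/L1/L2 = -/ABDEHFG/- → run A
t=32: L0/L1/L2 = -/BDEHFG/- → run B
t=33: L0/L1/L2 = -/BDEHFG/- → run B
t=34: L0/L1/L2 = -/BDEHFG/- → run B
t=35: L0/L1/L2 = -/BDEHFG/- → run B
t=36: L0/L1/L2 = -/DEHFG/- → run D
t=37: L0/L1/L2 = -/DEHFG/- → run D
t=38: L0/L1/L2 = -/DEHFG/- → run D
t=39: L0/L1/L2 = -/EHFG/- → run E
t=40: L0/L1/L2 = -/HFG/- → run H
t=41: L0/L1/L2 = -/HFG/- → run H
t=42: L0/L1/L2 = -/HFG/- → run H
t=43: L0/L1/L2 = -/HFG/- → run H
t=44: L0/L1/L2 = -/FG/- → run F
t=45: L0/L1/L2 = -/FG/- → run F
t=46: L0/L1/L2 = -/FG/- → run F
t=47: L0/L1/L2 = -/FG/- → run F
t=48: L0/L1/L2 = -/G/- → run G
t=49: (idle)

running at tick 8 = D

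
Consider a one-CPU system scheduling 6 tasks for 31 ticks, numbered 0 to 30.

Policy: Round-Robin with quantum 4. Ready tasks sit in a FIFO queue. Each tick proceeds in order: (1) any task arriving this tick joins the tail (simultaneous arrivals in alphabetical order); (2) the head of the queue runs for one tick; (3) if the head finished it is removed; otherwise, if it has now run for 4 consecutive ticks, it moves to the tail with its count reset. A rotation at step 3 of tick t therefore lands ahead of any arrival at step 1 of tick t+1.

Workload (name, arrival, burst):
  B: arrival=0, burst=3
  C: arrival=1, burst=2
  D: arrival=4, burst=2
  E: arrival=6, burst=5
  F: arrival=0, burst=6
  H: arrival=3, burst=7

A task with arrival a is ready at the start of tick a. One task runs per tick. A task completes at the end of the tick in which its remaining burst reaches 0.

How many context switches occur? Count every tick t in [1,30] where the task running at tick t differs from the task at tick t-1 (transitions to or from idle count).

context switches = 9

t=0: queue=[B,F] q_used=0 → run B
t=1: queue=[B,F,C] q_used=1 → run B
t=2: queue=[B,F,C] q_used=2 → run B
t=3: queue=[F,C,H] q_used=0 → run F
t=4: queue=[F,C,H,D] q_used=1 → run F
t=5: queue=[F,C,H,D] q_used=2 → run F
t=6: queue=[F,C,H,D,E] q_used=3 → run F
t=7: queue=[C,H,D,E,F] q_used=0 → run C
t=8: queue=[C,H,D,E,F] q_used=1 → run C
t=9: queue=[H,D,E,F] q_used=0 → run H
t=10: queue=[H,D,E,F] q_used=1 → run H
t=11: queue=[H,D,E,F] q_used=2 → run H
t=12: queue=[H,D,E,F] q_used=3 → run H
t=13: queue=[D,E,F,H] q_used=0 → run D
t=14: queue=[D,E,F,H] q_used=1 → run D
t=15: queue=[E,F,H] q_used=0 → run E
t=16: queue=[E,F,H] q_used=1 → run E
t=17: queue=[E,F,H] q_used=2 → run E
t=18: queue=[E,F,H] q_used=3 → run E
t=19: queue=[F,H,E] q_used=0 → run F
t=20: queue=[F,H,E] q_used=1 → run F
t=21: queue=[H,E] q_used=0 → run H
t=22: queue=[H,E] q_used=1 → run H
t=23: queue=[H,E] q_used=2 → run H
t=24: queue=[E] q_used=0 → run E
t=25: (idle)
t=26: (idle)
t=27: (idle)
t=28: (idle)
t=29: (idle)
t=30: (idle)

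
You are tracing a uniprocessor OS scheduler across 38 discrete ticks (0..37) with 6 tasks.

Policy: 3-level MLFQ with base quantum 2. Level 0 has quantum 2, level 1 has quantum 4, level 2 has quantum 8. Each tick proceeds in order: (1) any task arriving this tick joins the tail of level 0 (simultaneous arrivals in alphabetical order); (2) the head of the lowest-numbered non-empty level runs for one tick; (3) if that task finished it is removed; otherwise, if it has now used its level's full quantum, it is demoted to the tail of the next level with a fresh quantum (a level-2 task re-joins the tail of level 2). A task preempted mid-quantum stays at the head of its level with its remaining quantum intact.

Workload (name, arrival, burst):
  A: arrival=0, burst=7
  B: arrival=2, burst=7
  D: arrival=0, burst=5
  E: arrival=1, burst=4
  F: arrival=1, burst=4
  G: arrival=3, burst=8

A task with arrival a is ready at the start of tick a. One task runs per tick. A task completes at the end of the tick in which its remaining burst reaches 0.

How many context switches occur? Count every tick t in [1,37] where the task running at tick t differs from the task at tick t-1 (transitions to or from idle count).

context switches = 15

t=0: L0/L1/L2 = AD/-/- → run A
t=1: L0/L1/L2 = ADEF/-/- → run A
t=2: L0/L1/L2 = DEFB/A/- → run D
t=3: L0/L1/L2 = DEFBG/A/- → run D
t=4: L0/L1/L2 = EFBG/AD/- → run E
t=5: L0/L1/L2 = EFBG/AD/- → run E
t=6: L0/L1/L2 = FBG/ADE/- → run F
t=7: L0/L1/L2 = FBG/ADE/- → run F
t=8: L0/L1/L2 = BG/ADEF/- → run B
t=9: L0/L1/L2 = BG/ADEF/- → run B
t=10: L0/L1/L2 = G/ADEFB/- → run G
t=11: L0/L1/L2 = G/ADEFB/- → run G
t=12: L0/L1/L2 = -/ADEFBG/- → run A
t=13: L0/L1/L2 = -/ADEFBG/- → run A
t=14: L0/L1/L2 = -/ADEFBG/- → run A
t=15: L0/L1/L2 = -/ADEFBG/- → run A
t=16: L0/L1/L2 = -/DEFBG/A → run D
t=17: L0/L1/L2 = -/DEFBG/A → run D
t=18: L0/L1/L2 = -/DEFBG/A → run D
t=19: L0/L1/L2 = -/EFBG/A → run E
t=20: L0/L1/L2 = -/EFBG/A → run E
t=21: L0/L1/L2 = -/FBG/A → run F
t=22: L0/L1/L2 = -/FBG/A → run F
t=23: L0/L1/L2 = -/BG/A → run B
t=24: L0/L1/L2 = -/BG/A → run B
t=25: L0/L1/L2 = -/BG/A → run B
t=26: L0/L1/L2 = -/BG/A → run B
t=27: L0/L1/L2 = -/G/AB → run G
t=28: L0/L1/L2 = -/G/AB → run G
t=29: L0/L1/L2 = -/G/AB → run G
t=30: L0/L1/L2 = -/G/AB → run G
t=31: L0/L1/L2 = -/-/ABG → run A
t=32: L0/L1/L2 = -/-/BG → run B
t=33: L0/L1/L2 = -/-/G → run G
t=34: L0/L1/L2 = -/-/G → run G
t=35: (idle)
t=36: (idle)
t=37: (idle)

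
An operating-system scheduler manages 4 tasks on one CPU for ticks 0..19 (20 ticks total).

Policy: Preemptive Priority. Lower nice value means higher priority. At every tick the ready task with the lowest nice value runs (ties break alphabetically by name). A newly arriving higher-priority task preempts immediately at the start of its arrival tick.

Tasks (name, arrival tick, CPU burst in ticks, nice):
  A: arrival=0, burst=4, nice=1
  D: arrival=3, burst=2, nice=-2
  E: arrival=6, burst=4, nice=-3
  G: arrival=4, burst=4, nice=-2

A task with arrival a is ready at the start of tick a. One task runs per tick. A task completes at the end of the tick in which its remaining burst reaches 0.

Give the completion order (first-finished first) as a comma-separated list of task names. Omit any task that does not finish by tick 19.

t=0: ready={A} → run A
t=1: ready={A} → run A
t=2: ready={A} → run A
t=3: ready={A,D} → run D
t=4: ready={A,D,G} → run D
t=5: ready={A,G} → run G
t=6: ready={A,E,G} → run E
t=7: ready={A,E,G} → run E
t=8: ready={A,E,G} → run E
t=9: ready={A,E,G} → run E
t=10: ready={A,G} → run G
t=11: ready={A,G} → run G
t=12: ready={A,G} → run G
t=13: ready={A} → run A
t=14: (idle)
t=15: (idle)
t=16: (idle)
t=17: (idle)
t=18: (idle)
t=19: (idle)

completion order = D, E, G, A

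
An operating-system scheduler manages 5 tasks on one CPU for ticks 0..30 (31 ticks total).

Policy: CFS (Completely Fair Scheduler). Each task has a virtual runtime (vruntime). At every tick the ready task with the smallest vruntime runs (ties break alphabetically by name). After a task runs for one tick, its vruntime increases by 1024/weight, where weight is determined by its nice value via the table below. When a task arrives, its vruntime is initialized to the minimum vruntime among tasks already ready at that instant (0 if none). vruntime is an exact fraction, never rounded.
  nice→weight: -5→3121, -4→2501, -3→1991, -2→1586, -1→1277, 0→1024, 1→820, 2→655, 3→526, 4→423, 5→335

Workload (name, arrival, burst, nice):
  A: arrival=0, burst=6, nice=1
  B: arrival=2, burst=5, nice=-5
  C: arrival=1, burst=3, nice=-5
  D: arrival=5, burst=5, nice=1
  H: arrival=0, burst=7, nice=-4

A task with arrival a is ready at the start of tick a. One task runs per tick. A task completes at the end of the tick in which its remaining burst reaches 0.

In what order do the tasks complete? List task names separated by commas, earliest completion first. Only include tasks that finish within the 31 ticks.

completion order = C, B, H, D, A

t=0: vr[A=0 H=0] → run A
t=1: vr[A=256/205 C=0 H=0] → run C
t=2: vr[A=256/205 B=0 C=1024/3121 H=0] → run B
t=3: vr[A=256/205 B=1024/3121 C=1024/3121 H=0] → run H
t=4: vr[A=256/205 B=1024/3121 C=1024/3121 H=1024/2501] → run B
t=5: vr[A=256/205 B=2048/3121 C=1024/3121 D=1024/3121 H=1024/2501] → run C
t=6: vr[A=256/205 B=2048/3121 C=2048/3121 D=1024/3121 H=1024/2501] → run D
t=7: vr[A=256/205 B=2048/3121 C=2048/3121 D=1008896/639805 H=1024/2501] → run H
t=8: vr[A=256/205 B=2048/3121 C=2048/3121 D=1008896/639805 H=2048/2501] → run B
t=9: vr[A=256/205 B=3072/3121 C=2048/3121 D=1008896/639805 H=2048/2501] → run C
t=10: vr[A=256/205 B=3072/3121 D=1008896/639805 H=2048/2501] → run H
t=11: vr[A=256/205 B=3072/3121 D=1008896/639805 H=3072/2501] → run B
t=12: vr[A=256/205 B=4096/3121 D=1008896/639805 H=3072/2501] → run H
t=13: vr[A=256/205 B=4096/3121 D=1008896/639805 H=4096/2501] → run A
t=14: vr[A=512/205 B=4096/3121 D=1008896/639805 H=4096/2501] → run B
t=15: vr[A=512/205 D=1008896/639805 H=4096/2501] → run D
t=16: vr[A=512/205 D=1807872/639805 H=4096/2501] → run H
t=17: vr[A=512/205 D=1807872/639805 H=5120/2501] → run H
t=18: vr[A=512/205 D=1807872/639805 H=6144/2501] → run H
t=19: vr[A=512/205 D=1807872/639805] → run A
t=20: vr[A=768/205 D=1807872/639805] → run D
t=21: vr[A=768/205 D=2606848/639805] → run A
t=22: vr[A=1024/205 D=2606848/639805] → run D
t=23: vr[A=1024/205 D=3405824/639805] → run A
t=24: vr[A=256/41 D=3405824/639805] → run D
t=25: vr[A=256/41] → run A
t=26: (idle)
t=27: (idle)
t=28: (idle)
t=29: (idle)
t=30: (idle)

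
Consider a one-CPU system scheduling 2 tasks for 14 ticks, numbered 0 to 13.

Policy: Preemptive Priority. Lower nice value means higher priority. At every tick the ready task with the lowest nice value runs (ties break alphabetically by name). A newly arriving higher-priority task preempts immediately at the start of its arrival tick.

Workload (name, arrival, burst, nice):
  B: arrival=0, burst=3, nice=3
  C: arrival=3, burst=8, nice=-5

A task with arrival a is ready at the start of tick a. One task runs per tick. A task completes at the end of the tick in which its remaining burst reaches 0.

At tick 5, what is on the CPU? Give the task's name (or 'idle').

t=0: ready={B} → run B
t=1: ready={B} → run B
t=2: ready={B} → run B
t=3: ready={C} → run C
t=4: ready={C} → run C
t=5: ready={C} → run C
t=6: ready={C} → run C
t=7: ready={C} → run C
t=8: ready={C} → run C
t=9: ready={C} → run C
t=10: ready={C} → run C
t=11: (idle)
t=12: (idle)
t=13: (idle)

running at tick 5 = C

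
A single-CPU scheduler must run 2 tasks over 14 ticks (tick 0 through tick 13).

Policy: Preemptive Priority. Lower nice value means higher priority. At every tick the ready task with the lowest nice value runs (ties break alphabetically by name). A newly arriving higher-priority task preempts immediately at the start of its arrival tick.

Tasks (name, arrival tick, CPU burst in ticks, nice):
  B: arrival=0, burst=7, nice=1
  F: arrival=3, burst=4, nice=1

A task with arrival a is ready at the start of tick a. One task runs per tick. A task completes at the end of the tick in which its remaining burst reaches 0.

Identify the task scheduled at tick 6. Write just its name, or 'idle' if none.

t=0: ready={B} → run B
t=1: ready={B} → run B
t=2: ready={B} → run B
t=3: ready={B,F} → run B
t=4: ready={B,F} → run B
t=5: ready={B,F} → run B
t=6: ready={B,F} → run B
t=7: ready={F} → run F
t=8: ready={F} → run F
t=9: ready={F} → run F
t=10: ready={F} → run F
t=11: (idle)
t=12: (idle)
t=13: (idle)

running at tick 6 = B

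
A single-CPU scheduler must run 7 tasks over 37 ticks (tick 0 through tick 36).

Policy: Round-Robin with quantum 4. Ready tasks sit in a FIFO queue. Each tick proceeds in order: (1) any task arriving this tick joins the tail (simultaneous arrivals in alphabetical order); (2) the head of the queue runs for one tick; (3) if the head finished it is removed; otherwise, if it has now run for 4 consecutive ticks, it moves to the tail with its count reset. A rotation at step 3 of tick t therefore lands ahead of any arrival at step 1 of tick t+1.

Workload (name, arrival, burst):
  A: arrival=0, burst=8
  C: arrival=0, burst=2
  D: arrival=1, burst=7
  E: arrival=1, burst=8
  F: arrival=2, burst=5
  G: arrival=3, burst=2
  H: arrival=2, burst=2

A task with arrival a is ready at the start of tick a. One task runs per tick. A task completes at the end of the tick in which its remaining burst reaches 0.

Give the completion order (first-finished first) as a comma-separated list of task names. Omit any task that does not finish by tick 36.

completion order = C, H, G, A, D, E, F

t=0: queue=[A,C] q_used=0 → run A
t=1: queue=[A,C,D,E] q_used=1 → run A
t=2: queue=[A,C,D,E,F,H] q_used=2 → run A
t=3: queue=[A,C,D,E,F,H,G] q_used=3 → run A
t=4: queue=[C,D,E,F,H,G,A] q_used=0 → run C
t=5: queue=[C,D,E,F,H,G,A] q_used=1 → run C
t=6: queue=[D,E,F,H,G,A] q_used=0 → run D
t=7: queue=[D,E,F,H,G,A] q_used=1 → run D
t=8: queue=[D,E,F,H,G,A] q_used=2 → run D
t=9: queue=[D,E,F,H,G,A] q_used=3 → run D
t=10: queue=[E,F,H,G,A,D] q_used=0 → run E
t=11: queue=[E,F,H,G,A,D] q_used=1 → run E
t=12: queue=[E,F,H,G,A,D] q_used=2 → run E
t=13: queue=[E,F,H,G,A,D] q_used=3 → run E
t=14: queue=[F,H,G,A,D,E] q_used=0 → run F
t=15: queue=[F,H,G,A,D,E] q_used=1 → run F
t=16: queue=[F,H,G,A,D,E] q_used=2 → run F
t=17: queue=[F,H,G,A,D,E] q_used=3 → run F
t=18: queue=[H,G,A,D,E,F] q_used=0 → run H
t=19: queue=[H,G,A,D,E,F] q_used=1 → run H
t=20: queue=[G,A,D,E,F] q_used=0 → run G
t=21: queue=[G,A,D,E,F] q_used=1 → run G
t=22: queue=[A,D,E,F] q_used=0 → run A
t=23: queue=[A,D,E,F] q_used=1 → run A
t=24: queue=[A,D,E,F] q_used=2 → run A
t=25: queue=[A,D,E,F] q_used=3 → run A
t=26: queue=[D,E,F] q_used=0 → run D
t=27: queue=[D,E,F] q_used=1 → run D
t=28: queue=[D,E,F] q_used=2 → run D
t=29: queue=[E,F] q_used=0 → run E
t=30: queue=[E,F] q_used=1 → run E
t=31: queue=[E,F] q_used=2 → run E
t=32: queue=[E,F] q_used=3 → run E
t=33: queue=[F] q_used=0 → run F
t=34: (idle)
t=35: (idle)
t=36: (idle)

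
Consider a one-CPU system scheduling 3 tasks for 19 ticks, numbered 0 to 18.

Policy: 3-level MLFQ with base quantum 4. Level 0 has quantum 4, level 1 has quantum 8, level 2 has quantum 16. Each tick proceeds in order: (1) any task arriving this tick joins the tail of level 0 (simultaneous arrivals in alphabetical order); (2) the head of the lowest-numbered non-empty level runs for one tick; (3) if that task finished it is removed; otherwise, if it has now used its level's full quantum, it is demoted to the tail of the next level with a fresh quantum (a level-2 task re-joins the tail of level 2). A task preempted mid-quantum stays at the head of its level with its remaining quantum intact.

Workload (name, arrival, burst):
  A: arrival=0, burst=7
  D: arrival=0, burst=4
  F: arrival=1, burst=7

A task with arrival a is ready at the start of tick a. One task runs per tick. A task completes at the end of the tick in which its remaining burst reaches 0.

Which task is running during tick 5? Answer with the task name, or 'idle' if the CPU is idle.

t=0: L0/L1/L2 = AD/-/- → run A
t=1: L0/L1/L2 = ADF/-/- → run A
t=2: L0/L1/L2 = ADF/-/- → run A
t=3: L0/L1/L2 = ADF/-/- → run A
t=4: L0/L1/L2 = DF/A/- → run D
t=5: L0/L1/L2 = DF/A/- → run D
t=6: L0/L1/L2 = DF/A/- → run D
t=7: L0/L1/L2 = DF/A/- → run D
t=8: L0/L1/L2 = F/A/- → run F
t=9: L0/L1/L2 = F/A/- → run F
t=10: L0/L1/L2 = F/A/- → run F
t=11: L0/L1/L2 = F/A/- → run F
t=12: L0/L1/L2 = -/AF/- → run A
t=13: L0/L1/L2 = -/AF/- → run A
t=14: L0/L1/L2 = -/AF/- → run A
t=15: L0/L1/L2 = -/F/- → run F
t=16: L0/L1/L2 = -/F/- → run F
t=17: L0/L1/L2 = -/F/- → run F
t=18: (idle)

running at tick 5 = D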